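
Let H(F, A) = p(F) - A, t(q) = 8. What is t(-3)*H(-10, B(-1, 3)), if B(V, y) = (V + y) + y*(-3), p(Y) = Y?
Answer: -24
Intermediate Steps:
B(V, y) = V - 2*y (B(V, y) = (V + y) - 3*y = V - 2*y)
H(F, A) = F - A
t(-3)*H(-10, B(-1, 3)) = 8*(-10 - (-1 - 2*3)) = 8*(-10 - (-1 - 6)) = 8*(-10 - 1*(-7)) = 8*(-10 + 7) = 8*(-3) = -24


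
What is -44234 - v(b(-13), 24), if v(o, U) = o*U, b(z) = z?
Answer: -43922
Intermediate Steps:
v(o, U) = U*o
-44234 - v(b(-13), 24) = -44234 - 24*(-13) = -44234 - 1*(-312) = -44234 + 312 = -43922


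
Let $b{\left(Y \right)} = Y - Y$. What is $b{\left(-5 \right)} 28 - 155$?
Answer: $-155$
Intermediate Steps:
$b{\left(Y \right)} = 0$
$b{\left(-5 \right)} 28 - 155 = 0 \cdot 28 - 155 = 0 - 155 = -155$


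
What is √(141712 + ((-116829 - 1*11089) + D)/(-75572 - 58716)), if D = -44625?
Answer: √3259634560743/4796 ≈ 376.45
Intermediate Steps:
√(141712 + ((-116829 - 1*11089) + D)/(-75572 - 58716)) = √(141712 + ((-116829 - 1*11089) - 44625)/(-75572 - 58716)) = √(141712 + ((-116829 - 11089) - 44625)/(-134288)) = √(141712 + (-127918 - 44625)*(-1/134288)) = √(141712 - 172543*(-1/134288)) = √(141712 + 24649/19184) = √(2718627657/19184) = √3259634560743/4796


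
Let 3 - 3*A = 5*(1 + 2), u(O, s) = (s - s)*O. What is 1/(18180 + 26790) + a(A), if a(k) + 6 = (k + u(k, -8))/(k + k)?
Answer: -123667/22485 ≈ -5.5000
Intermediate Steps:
u(O, s) = 0 (u(O, s) = 0*O = 0)
A = -4 (A = 1 - 5*(1 + 2)/3 = 1 - 5*3/3 = 1 - ⅓*15 = 1 - 5 = -4)
a(k) = -11/2 (a(k) = -6 + (k + 0)/(k + k) = -6 + k/((2*k)) = -6 + k*(1/(2*k)) = -6 + ½ = -11/2)
1/(18180 + 26790) + a(A) = 1/(18180 + 26790) - 11/2 = 1/44970 - 11/2 = -123667/22485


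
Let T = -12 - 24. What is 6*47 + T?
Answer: 246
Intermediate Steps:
T = -36
6*47 + T = 6*47 - 36 = 282 - 36 = 246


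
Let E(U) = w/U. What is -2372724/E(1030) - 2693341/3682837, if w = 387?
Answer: -1000056383605623/158361991 ≈ -6.3150e+6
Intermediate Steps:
E(U) = 387/U
-2372724/E(1030) - 2693341/3682837 = -2372724/(387/1030) - 2693341/3682837 = -2372724/(387*(1/1030)) - 2693341*1/3682837 = -2372724/387/1030 - 2693341/3682837 = -2372724*1030/387 - 2693341/3682837 = -271545080/43 - 2693341/3682837 = -1000056383605623/158361991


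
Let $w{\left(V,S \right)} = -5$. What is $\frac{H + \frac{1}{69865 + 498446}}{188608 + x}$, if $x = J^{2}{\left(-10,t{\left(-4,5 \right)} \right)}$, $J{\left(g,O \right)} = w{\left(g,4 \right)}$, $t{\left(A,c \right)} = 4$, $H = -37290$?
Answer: $- \frac{21192317189}{107202208863} \approx -0.19769$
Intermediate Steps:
$J{\left(g,O \right)} = -5$
$x = 25$ ($x = \left(-5\right)^{2} = 25$)
$\frac{H + \frac{1}{69865 + 498446}}{188608 + x} = \frac{-37290 + \frac{1}{69865 + 498446}}{188608 + 25} = \frac{-37290 + \frac{1}{568311}}{188633} = \left(-37290 + \frac{1}{568311}\right) \frac{1}{188633} = \left(- \frac{21192317189}{568311}\right) \frac{1}{188633} = - \frac{21192317189}{107202208863}$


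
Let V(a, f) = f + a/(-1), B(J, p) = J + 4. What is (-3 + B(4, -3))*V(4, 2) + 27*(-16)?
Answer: -442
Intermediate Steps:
B(J, p) = 4 + J
V(a, f) = f - a (V(a, f) = f + a*(-1) = f - a)
(-3 + B(4, -3))*V(4, 2) + 27*(-16) = (-3 + (4 + 4))*(2 - 1*4) + 27*(-16) = (-3 + 8)*(2 - 4) - 432 = 5*(-2) - 432 = -10 - 432 = -442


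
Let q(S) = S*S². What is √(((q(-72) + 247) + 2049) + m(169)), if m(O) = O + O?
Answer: I*√370614 ≈ 608.78*I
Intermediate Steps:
q(S) = S³
m(O) = 2*O
√(((q(-72) + 247) + 2049) + m(169)) = √((((-72)³ + 247) + 2049) + 2*169) = √(((-373248 + 247) + 2049) + 338) = √((-373001 + 2049) + 338) = √(-370952 + 338) = √(-370614) = I*√370614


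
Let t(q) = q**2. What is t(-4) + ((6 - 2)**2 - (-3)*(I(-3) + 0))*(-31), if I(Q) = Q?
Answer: -201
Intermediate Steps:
t(-4) + ((6 - 2)**2 - (-3)*(I(-3) + 0))*(-31) = (-4)**2 + ((6 - 2)**2 - (-3)*(-3 + 0))*(-31) = 16 + (4**2 - (-3)*(-3))*(-31) = 16 + (16 - 1*9)*(-31) = 16 + (16 - 9)*(-31) = 16 + 7*(-31) = 16 - 217 = -201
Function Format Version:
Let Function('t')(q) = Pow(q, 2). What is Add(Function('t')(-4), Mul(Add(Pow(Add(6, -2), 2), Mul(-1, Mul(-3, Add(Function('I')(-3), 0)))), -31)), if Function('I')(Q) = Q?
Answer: -201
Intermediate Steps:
Add(Function('t')(-4), Mul(Add(Pow(Add(6, -2), 2), Mul(-1, Mul(-3, Add(Function('I')(-3), 0)))), -31)) = Add(Pow(-4, 2), Mul(Add(Pow(Add(6, -2), 2), Mul(-1, Mul(-3, Add(-3, 0)))), -31)) = Add(16, Mul(Add(Pow(4, 2), Mul(-1, Mul(-3, -3))), -31)) = Add(16, Mul(Add(16, Mul(-1, 9)), -31)) = Add(16, Mul(Add(16, -9), -31)) = Add(16, Mul(7, -31)) = Add(16, -217) = -201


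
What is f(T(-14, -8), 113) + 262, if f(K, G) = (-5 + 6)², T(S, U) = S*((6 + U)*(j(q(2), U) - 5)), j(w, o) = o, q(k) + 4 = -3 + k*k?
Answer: 263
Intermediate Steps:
q(k) = -7 + k² (q(k) = -4 + (-3 + k*k) = -4 + (-3 + k²) = -7 + k²)
T(S, U) = S*(-5 + U)*(6 + U) (T(S, U) = S*((6 + U)*(U - 5)) = S*((6 + U)*(-5 + U)) = S*((-5 + U)*(6 + U)) = S*(-5 + U)*(6 + U))
f(K, G) = 1 (f(K, G) = 1² = 1)
f(T(-14, -8), 113) + 262 = 1 + 262 = 263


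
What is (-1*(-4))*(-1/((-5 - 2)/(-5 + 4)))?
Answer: -4/7 ≈ -0.57143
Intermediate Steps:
(-1*(-4))*(-1/((-5 - 2)/(-5 + 4))) = 4*(-1/((-7/(-1)))) = 4*(-1/((-7*(-1)))) = 4*(-1/7) = 4*(-1*⅐) = 4*(-⅐) = -4/7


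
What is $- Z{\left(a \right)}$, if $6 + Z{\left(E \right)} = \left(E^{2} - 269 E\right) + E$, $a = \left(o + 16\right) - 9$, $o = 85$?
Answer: $16198$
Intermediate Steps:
$a = 92$ ($a = \left(85 + 16\right) - 9 = 101 - 9 = 92$)
$Z{\left(E \right)} = -6 + E^{2} - 268 E$ ($Z{\left(E \right)} = -6 + \left(\left(E^{2} - 269 E\right) + E\right) = -6 + \left(E^{2} - 268 E\right) = -6 + E^{2} - 268 E$)
$- Z{\left(a \right)} = - (-6 + 92^{2} - 24656) = - (-6 + 8464 - 24656) = \left(-1\right) \left(-16198\right) = 16198$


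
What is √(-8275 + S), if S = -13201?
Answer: 2*I*√5369 ≈ 146.55*I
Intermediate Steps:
√(-8275 + S) = √(-8275 - 13201) = √(-21476) = 2*I*√5369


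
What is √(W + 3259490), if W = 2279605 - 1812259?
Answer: 2*√931709 ≈ 1930.5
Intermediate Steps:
W = 467346
√(W + 3259490) = √(467346 + 3259490) = √3726836 = 2*√931709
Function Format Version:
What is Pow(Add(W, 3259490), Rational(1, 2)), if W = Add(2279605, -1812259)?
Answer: Mul(2, Pow(931709, Rational(1, 2))) ≈ 1930.5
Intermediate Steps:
W = 467346
Pow(Add(W, 3259490), Rational(1, 2)) = Pow(Add(467346, 3259490), Rational(1, 2)) = Pow(3726836, Rational(1, 2)) = Mul(2, Pow(931709, Rational(1, 2)))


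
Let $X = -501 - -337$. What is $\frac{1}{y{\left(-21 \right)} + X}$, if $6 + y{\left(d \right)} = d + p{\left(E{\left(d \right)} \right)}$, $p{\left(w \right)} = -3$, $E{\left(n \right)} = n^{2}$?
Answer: $- \frac{1}{194} \approx -0.0051546$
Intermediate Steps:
$y{\left(d \right)} = -9 + d$ ($y{\left(d \right)} = -6 + \left(d - 3\right) = -6 + \left(-3 + d\right) = -9 + d$)
$X = -164$ ($X = -501 + 337 = -164$)
$\frac{1}{y{\left(-21 \right)} + X} = \frac{1}{\left(-9 - 21\right) - 164} = \frac{1}{-30 - 164} = \frac{1}{-194} = - \frac{1}{194}$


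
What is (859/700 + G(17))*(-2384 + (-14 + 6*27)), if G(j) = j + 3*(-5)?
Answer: -1262781/175 ≈ -7215.9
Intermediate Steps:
G(j) = -15 + j (G(j) = j - 15 = -15 + j)
(859/700 + G(17))*(-2384 + (-14 + 6*27)) = (859/700 + (-15 + 17))*(-2384 + (-14 + 6*27)) = (859*(1/700) + 2)*(-2384 + (-14 + 162)) = (859/700 + 2)*(-2384 + 148) = (2259/700)*(-2236) = -1262781/175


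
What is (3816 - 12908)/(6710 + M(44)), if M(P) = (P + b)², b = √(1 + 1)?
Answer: -2457113/2336638 + 25003*√2/2336638 ≈ -1.0364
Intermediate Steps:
b = √2 ≈ 1.4142
M(P) = (P + √2)²
(3816 - 12908)/(6710 + M(44)) = (3816 - 12908)/(6710 + (44 + √2)²) = -9092/(6710 + (44 + √2)²)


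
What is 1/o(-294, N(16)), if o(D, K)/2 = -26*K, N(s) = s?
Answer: -1/832 ≈ -0.0012019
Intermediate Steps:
o(D, K) = -52*K (o(D, K) = 2*(-26*K) = -52*K)
1/o(-294, N(16)) = 1/(-52*16) = 1/(-832) = -1/832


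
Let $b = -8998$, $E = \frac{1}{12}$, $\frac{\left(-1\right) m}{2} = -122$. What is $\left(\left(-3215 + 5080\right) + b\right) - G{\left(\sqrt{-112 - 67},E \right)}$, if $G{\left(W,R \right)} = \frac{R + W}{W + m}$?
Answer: $\frac{- 85608 \sqrt{179} + 20885425 i}{12 \left(\sqrt{179} - 244 i\right)} \approx -7133.0 - 0.054649 i$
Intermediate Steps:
$m = 244$ ($m = \left(-2\right) \left(-122\right) = 244$)
$E = \frac{1}{12} \approx 0.083333$
$G{\left(W,R \right)} = \frac{R + W}{244 + W}$ ($G{\left(W,R \right)} = \frac{R + W}{W + 244} = \frac{R + W}{244 + W}$)
$\left(\left(-3215 + 5080\right) + b\right) - G{\left(\sqrt{-112 - 67},E \right)} = \left(\left(-3215 + 5080\right) - 8998\right) - \frac{\frac{1}{12} + \sqrt{-112 - 67}}{244 + \sqrt{-112 - 67}} = \left(1865 - 8998\right) - \frac{\frac{1}{12} + \sqrt{-179}}{244 + \sqrt{-179}} = -7133 - \frac{\frac{1}{12} + i \sqrt{179}}{244 + i \sqrt{179}}$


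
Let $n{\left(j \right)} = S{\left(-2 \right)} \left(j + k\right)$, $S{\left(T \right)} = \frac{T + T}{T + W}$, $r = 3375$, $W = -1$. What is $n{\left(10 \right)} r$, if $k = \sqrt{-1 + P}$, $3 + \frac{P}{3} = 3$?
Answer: $45000 + 4500 i \approx 45000.0 + 4500.0 i$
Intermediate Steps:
$P = 0$ ($P = -9 + 3 \cdot 3 = -9 + 9 = 0$)
$S{\left(T \right)} = \frac{2 T}{-1 + T}$ ($S{\left(T \right)} = \frac{T + T}{T - 1} = \frac{2 T}{-1 + T}$)
$k = i$ ($k = \sqrt{-1 + 0} = \sqrt{-1} = i \approx 1.0 i$)
$n{\left(j \right)} = \frac{4 i}{3} + \frac{4 j}{3}$ ($n{\left(j \right)} = 2 \left(-2\right) \frac{1}{-1 - 2} \left(j + i\right) = 2 \left(-2\right) \frac{1}{-3} \left(i + j\right) = 2 \left(-2\right) \left(- \frac{1}{3}\right) \left(i + j\right) = \frac{4 \left(i + j\right)}{3} = \frac{4 i}{3} + \frac{4 j}{3}$)
$n{\left(10 \right)} r = \left(\frac{4 i}{3} + \frac{4}{3} \cdot 10\right) 3375 = \left(\frac{4 i}{3} + \frac{40}{3}\right) 3375 = \left(\frac{40}{3} + \frac{4 i}{3}\right) 3375 = 45000 + 4500 i$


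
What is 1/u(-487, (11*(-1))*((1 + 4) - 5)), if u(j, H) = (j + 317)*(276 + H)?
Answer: -1/46920 ≈ -2.1313e-5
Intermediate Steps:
u(j, H) = (276 + H)*(317 + j) (u(j, H) = (317 + j)*(276 + H) = (276 + H)*(317 + j))
1/u(-487, (11*(-1))*((1 + 4) - 5)) = 1/(87492 + 276*(-487) + 317*((11*(-1))*((1 + 4) - 5)) + ((11*(-1))*((1 + 4) - 5))*(-487)) = 1/(87492 - 134412 + 317*(-11*(5 - 5)) - 11*(5 - 5)*(-487)) = 1/(87492 - 134412 + 317*(-11*0) - 11*0*(-487)) = 1/(87492 - 134412 + 317*0 + 0*(-487)) = 1/(87492 - 134412 + 0 + 0) = 1/(-46920) = -1/46920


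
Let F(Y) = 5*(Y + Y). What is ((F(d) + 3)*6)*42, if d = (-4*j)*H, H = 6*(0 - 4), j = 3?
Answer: 726516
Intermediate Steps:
H = -24 (H = 6*(-4) = -24)
d = 288 (d = -4*3*(-24) = -12*(-24) = 288)
F(Y) = 10*Y (F(Y) = 5*(2*Y) = 10*Y)
((F(d) + 3)*6)*42 = ((10*288 + 3)*6)*42 = ((2880 + 3)*6)*42 = (2883*6)*42 = 17298*42 = 726516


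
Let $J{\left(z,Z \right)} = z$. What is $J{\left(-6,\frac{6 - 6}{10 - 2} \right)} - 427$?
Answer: $-433$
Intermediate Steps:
$J{\left(-6,\frac{6 - 6}{10 - 2} \right)} - 427 = -6 - 427 = -433$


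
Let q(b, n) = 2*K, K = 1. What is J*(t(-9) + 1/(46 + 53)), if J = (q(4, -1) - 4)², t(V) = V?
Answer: -3560/99 ≈ -35.960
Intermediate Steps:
q(b, n) = 2 (q(b, n) = 2*1 = 2)
J = 4 (J = (2 - 4)² = (-2)² = 4)
J*(t(-9) + 1/(46 + 53)) = 4*(-9 + 1/(46 + 53)) = 4*(-9 + 1/99) = 4*(-890/99) = -3560/99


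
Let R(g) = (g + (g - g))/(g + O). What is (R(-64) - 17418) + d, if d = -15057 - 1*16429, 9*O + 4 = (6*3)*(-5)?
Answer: -16382552/335 ≈ -48903.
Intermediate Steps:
O = -94/9 (O = -4/9 + ((6*3)*(-5))/9 = -4/9 + (18*(-5))/9 = -4/9 + (1/9)*(-90) = -4/9 - 10 = -94/9 ≈ -10.444)
d = -31486 (d = -15057 - 16429 = -31486)
R(g) = g/(-94/9 + g) (R(g) = (g + (g - g))/(g - 94/9) = (g + 0)/(-94/9 + g) = g/(-94/9 + g))
(R(-64) - 17418) + d = (9*(-64)/(-94 + 9*(-64)) - 17418) - 31486 = (9*(-64)/(-94 - 576) - 17418) - 31486 = (9*(-64)/(-670) - 17418) - 31486 = (9*(-64)*(-1/670) - 17418) - 31486 = (288/335 - 17418) - 31486 = -5834742/335 - 31486 = -16382552/335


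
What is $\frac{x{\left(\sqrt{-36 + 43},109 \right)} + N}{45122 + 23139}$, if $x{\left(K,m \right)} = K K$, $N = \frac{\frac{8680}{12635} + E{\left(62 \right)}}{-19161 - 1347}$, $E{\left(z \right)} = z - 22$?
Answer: $\frac{4317419}{42113555689} \approx 0.00010252$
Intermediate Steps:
$E{\left(z \right)} = -22 + z$
$N = - \frac{1224}{616949}$ ($N = \frac{\frac{8680}{12635} + \left(-22 + 62\right)}{-19161 - 1347} = \frac{8680 \cdot \frac{1}{12635} + 40}{-20508} = \left(\frac{248}{361} + 40\right) \left(- \frac{1}{20508}\right) = \frac{14688}{361} \left(- \frac{1}{20508}\right) = - \frac{1224}{616949} \approx -0.001984$)
$x{\left(K,m \right)} = K^{2}$
$\frac{x{\left(\sqrt{-36 + 43},109 \right)} + N}{45122 + 23139} = \frac{\left(\sqrt{-36 + 43}\right)^{2} - \frac{1224}{616949}}{45122 + 23139} = \frac{\left(\sqrt{7}\right)^{2} - \frac{1224}{616949}}{68261} = \left(7 - \frac{1224}{616949}\right) \frac{1}{68261} = \frac{4317419}{616949} \cdot \frac{1}{68261} = \frac{4317419}{42113555689}$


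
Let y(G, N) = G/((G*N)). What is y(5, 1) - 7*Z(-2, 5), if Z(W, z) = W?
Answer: 15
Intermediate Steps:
y(G, N) = 1/N (y(G, N) = G*(1/(G*N)) = 1/N)
y(5, 1) - 7*Z(-2, 5) = 1/1 - 7*(-2) = 1 + 14 = 15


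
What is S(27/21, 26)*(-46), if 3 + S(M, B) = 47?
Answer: -2024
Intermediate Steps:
S(M, B) = 44 (S(M, B) = -3 + 47 = 44)
S(27/21, 26)*(-46) = 44*(-46) = -2024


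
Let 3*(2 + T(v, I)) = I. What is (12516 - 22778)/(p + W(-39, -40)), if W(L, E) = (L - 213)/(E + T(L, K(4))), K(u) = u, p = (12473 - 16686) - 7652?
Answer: 89426/103341 ≈ 0.86535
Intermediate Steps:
p = -11865 (p = -4213 - 7652 = -11865)
T(v, I) = -2 + I/3
W(L, E) = (-213 + L)/(-⅔ + E) (W(L, E) = (L - 213)/(E + (-2 + (⅓)*4)) = (-213 + L)/(E + (-2 + 4/3)) = (-213 + L)/(E - ⅔) = (-213 + L)/(-⅔ + E))
(12516 - 22778)/(p + W(-39, -40)) = (12516 - 22778)/(-11865 + 3*(-213 - 39)/(-2 + 3*(-40))) = -10262/(-11865 + 3*(-252)/(-2 - 120)) = -10262/(-11865 + 3*(-252)/(-122)) = -10262/(-11865 + 3*(-1/122)*(-252)) = -10262/(-11865 + 378/61) = -10262/(-723387/61) = -10262*(-61/723387) = 89426/103341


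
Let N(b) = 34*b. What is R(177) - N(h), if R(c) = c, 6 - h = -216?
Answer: -7371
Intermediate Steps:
h = 222 (h = 6 - 1*(-216) = 6 + 216 = 222)
R(177) - N(h) = 177 - 34*222 = 177 - 1*7548 = 177 - 7548 = -7371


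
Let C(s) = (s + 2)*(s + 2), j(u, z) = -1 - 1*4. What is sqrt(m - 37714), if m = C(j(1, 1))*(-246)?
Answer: 2*I*sqrt(9982) ≈ 199.82*I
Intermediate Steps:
j(u, z) = -5 (j(u, z) = -1 - 4 = -5)
C(s) = (2 + s)**2 (C(s) = (2 + s)*(2 + s) = (2 + s)**2)
m = -2214 (m = (2 - 5)**2*(-246) = (-3)**2*(-246) = 9*(-246) = -2214)
sqrt(m - 37714) = sqrt(-2214 - 37714) = sqrt(-39928) = 2*I*sqrt(9982)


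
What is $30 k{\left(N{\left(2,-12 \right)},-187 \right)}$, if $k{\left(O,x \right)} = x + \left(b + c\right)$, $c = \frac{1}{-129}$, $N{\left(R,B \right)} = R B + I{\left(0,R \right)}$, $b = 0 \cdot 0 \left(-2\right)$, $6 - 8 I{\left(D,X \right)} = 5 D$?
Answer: $- \frac{241240}{43} \approx -5610.2$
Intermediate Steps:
$I{\left(D,X \right)} = \frac{3}{4} - \frac{5 D}{8}$
$b = 0$ ($b = 0 \left(-2\right) = 0$)
$N{\left(R,B \right)} = \frac{3}{4} + B R$ ($N{\left(R,B \right)} = R B + \left(\frac{3}{4} - 0\right) = B R + \left(\frac{3}{4} + 0\right) = B R + \frac{3}{4} = \frac{3}{4} + B R$)
$c = - \frac{1}{129} \approx -0.0077519$
$k{\left(O,x \right)} = - \frac{1}{129} + x$ ($k{\left(O,x \right)} = x + \left(0 - \frac{1}{129}\right) = x - \frac{1}{129} = - \frac{1}{129} + x$)
$30 k{\left(N{\left(2,-12 \right)},-187 \right)} = 30 \left(- \frac{1}{129} - 187\right) = 30 \left(- \frac{24124}{129}\right) = - \frac{241240}{43}$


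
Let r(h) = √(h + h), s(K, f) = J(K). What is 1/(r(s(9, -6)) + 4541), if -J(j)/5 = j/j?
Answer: 4541/20620691 - I*√10/20620691 ≈ 0.00022022 - 1.5335e-7*I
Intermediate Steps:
J(j) = -5 (J(j) = -5*j/j = -5*1 = -5)
s(K, f) = -5
r(h) = √2*√h (r(h) = √(2*h) = √2*√h)
1/(r(s(9, -6)) + 4541) = 1/(√2*√(-5) + 4541) = 1/(√2*(I*√5) + 4541) = 1/(I*√10 + 4541) = 1/(4541 + I*√10)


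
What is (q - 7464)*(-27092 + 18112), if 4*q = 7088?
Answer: 51114160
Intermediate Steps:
q = 1772 (q = (¼)*7088 = 1772)
(q - 7464)*(-27092 + 18112) = (1772 - 7464)*(-27092 + 18112) = -5692*(-8980) = 51114160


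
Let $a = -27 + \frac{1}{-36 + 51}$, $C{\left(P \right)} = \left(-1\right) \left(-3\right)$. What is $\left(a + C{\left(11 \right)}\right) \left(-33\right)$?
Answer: $\frac{3949}{5} \approx 789.8$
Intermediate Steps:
$C{\left(P \right)} = 3$
$a = - \frac{404}{15}$ ($a = -27 + \frac{1}{15} = - \frac{404}{15} \approx -26.933$)
$\left(a + C{\left(11 \right)}\right) \left(-33\right) = \left(- \frac{404}{15} + 3\right) \left(-33\right) = \left(- \frac{359}{15}\right) \left(-33\right) = \frac{3949}{5}$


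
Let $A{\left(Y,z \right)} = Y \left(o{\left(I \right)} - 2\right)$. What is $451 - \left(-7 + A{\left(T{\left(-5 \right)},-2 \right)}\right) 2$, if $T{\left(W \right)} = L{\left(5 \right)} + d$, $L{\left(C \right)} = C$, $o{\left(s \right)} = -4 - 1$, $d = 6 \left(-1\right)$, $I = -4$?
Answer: $451$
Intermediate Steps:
$d = -6$
$o{\left(s \right)} = -5$
$T{\left(W \right)} = -1$ ($T{\left(W \right)} = 5 - 6 = -1$)
$A{\left(Y,z \right)} = - 7 Y$ ($A{\left(Y,z \right)} = Y \left(-5 - 2\right) = Y \left(-7\right) = - 7 Y$)
$451 - \left(-7 + A{\left(T{\left(-5 \right)},-2 \right)}\right) 2 = 451 - \left(-7 - -7\right) 2 = 451 - \left(-7 + 7\right) 2 = 451 - 0 \cdot 2 = 451 - 0 = 451 + 0 = 451$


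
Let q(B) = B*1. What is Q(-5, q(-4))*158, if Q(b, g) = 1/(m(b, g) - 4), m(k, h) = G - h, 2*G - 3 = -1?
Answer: 158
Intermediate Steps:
G = 1 (G = 3/2 + (½)*(-1) = 3/2 - ½ = 1)
m(k, h) = 1 - h
q(B) = B
Q(b, g) = 1/(-3 - g) (Q(b, g) = 1/((1 - g) - 4) = 1/(-3 - g))
Q(-5, q(-4))*158 = -1/(3 - 4)*158 = -1/(-1)*158 = -1*(-1)*158 = 1*158 = 158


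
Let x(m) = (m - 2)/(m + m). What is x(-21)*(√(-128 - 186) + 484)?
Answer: 5566/21 + 23*I*√314/42 ≈ 265.05 + 9.7038*I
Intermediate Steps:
x(m) = (-2 + m)/(2*m) (x(m) = (-2 + m)/((2*m)) = (-2 + m)*(1/(2*m)) = (-2 + m)/(2*m))
x(-21)*(√(-128 - 186) + 484) = ((½)*(-2 - 21)/(-21))*(√(-128 - 186) + 484) = ((½)*(-1/21)*(-23))*(√(-314) + 484) = 23*(I*√314 + 484)/42 = 23*(484 + I*√314)/42 = 5566/21 + 23*I*√314/42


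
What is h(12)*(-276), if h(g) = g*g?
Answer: -39744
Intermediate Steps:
h(g) = g²
h(12)*(-276) = 12²*(-276) = 144*(-276) = -39744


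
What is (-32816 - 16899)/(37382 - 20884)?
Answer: -49715/16498 ≈ -3.0134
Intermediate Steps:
(-32816 - 16899)/(37382 - 20884) = -49715/16498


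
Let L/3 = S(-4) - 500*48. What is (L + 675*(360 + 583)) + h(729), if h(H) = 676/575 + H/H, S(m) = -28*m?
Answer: 324796326/575 ≈ 5.6486e+5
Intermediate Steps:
h(H) = 1251/575 (h(H) = 676*(1/575) + 1 = 676/575 + 1 = 1251/575)
L = -71664 (L = 3*(-28*(-4) - 500*48) = 3*(112 - 24000) = 3*(-23888) = -71664)
(L + 675*(360 + 583)) + h(729) = (-71664 + 675*(360 + 583)) + 1251/575 = (-71664 + 675*943) + 1251/575 = (-71664 + 636525) + 1251/575 = 564861 + 1251/575 = 324796326/575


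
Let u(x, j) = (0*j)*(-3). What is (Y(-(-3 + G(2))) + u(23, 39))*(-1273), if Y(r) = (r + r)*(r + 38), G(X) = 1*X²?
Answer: 94202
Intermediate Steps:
u(x, j) = 0 (u(x, j) = 0*(-3) = 0)
G(X) = X²
Y(r) = 2*r*(38 + r) (Y(r) = (2*r)*(38 + r) = 2*r*(38 + r))
(Y(-(-3 + G(2))) + u(23, 39))*(-1273) = (2*(-(-3 + 2²))*(38 - (-3 + 2²)) + 0)*(-1273) = (2*(-(-3 + 4))*(38 - (-3 + 4)) + 0)*(-1273) = (2*(-1*1)*(38 - 1*1) + 0)*(-1273) = (2*(-1)*(38 - 1) + 0)*(-1273) = (2*(-1)*37 + 0)*(-1273) = (-74 + 0)*(-1273) = -74*(-1273) = 94202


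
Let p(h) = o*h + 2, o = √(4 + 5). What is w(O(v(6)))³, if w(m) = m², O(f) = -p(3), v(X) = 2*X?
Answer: 1771561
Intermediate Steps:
o = 3 (o = √9 = 3)
p(h) = 2 + 3*h (p(h) = 3*h + 2 = 2 + 3*h)
O(f) = -11 (O(f) = -(2 + 3*3) = -(2 + 9) = -1*11 = -11)
w(O(v(6)))³ = ((-11)²)³ = 121³ = 1771561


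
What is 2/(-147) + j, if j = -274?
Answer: -40280/147 ≈ -274.01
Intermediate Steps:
2/(-147) + j = 2/(-147) - 274 = 2*(-1/147) - 274 = -2/147 - 274 = -40280/147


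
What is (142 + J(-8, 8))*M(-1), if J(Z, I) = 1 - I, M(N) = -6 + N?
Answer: -945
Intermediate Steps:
(142 + J(-8, 8))*M(-1) = (142 + (1 - 1*8))*(-6 - 1) = (142 + (1 - 8))*(-7) = (142 - 7)*(-7) = 135*(-7) = -945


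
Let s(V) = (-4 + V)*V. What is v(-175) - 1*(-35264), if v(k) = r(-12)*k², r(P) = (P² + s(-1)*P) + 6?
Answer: 2791514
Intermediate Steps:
s(V) = V*(-4 + V)
r(P) = 6 + P² + 5*P (r(P) = (P² + (-(-4 - 1))*P) + 6 = (P² + (-1*(-5))*P) + 6 = (P² + 5*P) + 6 = 6 + P² + 5*P)
v(k) = 90*k² (v(k) = (6 + (-12)² + 5*(-12))*k² = (6 + 144 - 60)*k² = 90*k²)
v(-175) - 1*(-35264) = 90*(-175)² - 1*(-35264) = 90*30625 + 35264 = 2756250 + 35264 = 2791514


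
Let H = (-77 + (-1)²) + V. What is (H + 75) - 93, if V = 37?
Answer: -57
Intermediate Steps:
H = -39 (H = (-77 + (-1)²) + 37 = (-77 + 1) + 37 = -76 + 37 = -39)
(H + 75) - 93 = (-39 + 75) - 93 = 36 - 93 = -57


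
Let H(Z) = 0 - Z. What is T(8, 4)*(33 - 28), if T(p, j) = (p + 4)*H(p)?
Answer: -480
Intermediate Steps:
H(Z) = -Z
T(p, j) = -p*(4 + p) (T(p, j) = (p + 4)*(-p) = (4 + p)*(-p) = -p*(4 + p))
T(8, 4)*(33 - 28) = (-1*8*(4 + 8))*(33 - 28) = -1*8*12*5 = -96*5 = -480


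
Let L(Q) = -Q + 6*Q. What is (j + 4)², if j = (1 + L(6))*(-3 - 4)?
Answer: 45369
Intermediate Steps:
L(Q) = 5*Q
j = -217 (j = (1 + 5*6)*(-3 - 4) = (1 + 30)*(-7) = 31*(-7) = -217)
(j + 4)² = (-217 + 4)² = (-213)² = 45369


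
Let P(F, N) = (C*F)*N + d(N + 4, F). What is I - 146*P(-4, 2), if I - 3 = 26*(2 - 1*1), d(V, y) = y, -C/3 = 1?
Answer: -2891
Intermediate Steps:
C = -3 (C = -3*1 = -3)
P(F, N) = F - 3*F*N (P(F, N) = (-3*F)*N + F = -3*F*N + F = F - 3*F*N)
I = 29 (I = 3 + 26*(2 - 1*1) = 3 + 26*(2 - 1) = 3 + 26*1 = 3 + 26 = 29)
I - 146*P(-4, 2) = 29 - (-584)*(1 - 3*2) = 29 - (-584)*(1 - 6) = 29 - (-584)*(-5) = 29 - 146*20 = 29 - 2920 = -2891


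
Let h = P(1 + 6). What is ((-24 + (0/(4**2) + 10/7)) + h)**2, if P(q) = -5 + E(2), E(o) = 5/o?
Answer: 123201/196 ≈ 628.58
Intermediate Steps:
P(q) = -5/2 (P(q) = -5 + 5/2 = -5/2)
h = -5/2 ≈ -2.5000
((-24 + (0/(4**2) + 10/7)) + h)**2 = ((-24 + (0/(4**2) + 10/7)) - 5/2)**2 = ((-24 + (0/16 + 10*(1/7))) - 5/2)**2 = ((-24 + (0*(1/16) + 10/7)) - 5/2)**2 = ((-24 + (0 + 10/7)) - 5/2)**2 = ((-24 + 10/7) - 5/2)**2 = (-158/7 - 5/2)**2 = (-351/14)**2 = 123201/196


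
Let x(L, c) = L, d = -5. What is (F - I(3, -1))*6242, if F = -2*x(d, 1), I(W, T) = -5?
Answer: 93630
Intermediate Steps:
F = 10 (F = -2*(-5) = 10)
(F - I(3, -1))*6242 = (10 - 1*(-5))*6242 = (10 + 5)*6242 = 15*6242 = 93630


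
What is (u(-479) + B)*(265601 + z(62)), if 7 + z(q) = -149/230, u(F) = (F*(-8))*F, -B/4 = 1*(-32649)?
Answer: -52074139587486/115 ≈ -4.5282e+11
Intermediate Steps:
B = 130596 (B = -4*(-32649) = 130596)
u(F) = -8*F**2 (u(F) = (-8*F)*F = -8*F**2)
z(q) = -1759/230 (z(q) = -7 - 149/230 = -1759/230)
(u(-479) + B)*(265601 + z(62)) = (-8*(-479)**2 + 130596)*(265601 - 1759/230) = (-8*229441 + 130596)*(61086471/230) = (-1835528 + 130596)*(61086471/230) = -1704932*61086471/230 = -52074139587486/115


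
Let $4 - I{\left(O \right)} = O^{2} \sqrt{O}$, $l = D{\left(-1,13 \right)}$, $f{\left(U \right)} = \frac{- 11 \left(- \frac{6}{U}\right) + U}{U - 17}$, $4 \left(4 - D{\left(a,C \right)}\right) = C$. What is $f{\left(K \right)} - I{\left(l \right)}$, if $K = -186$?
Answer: $- \frac{19395}{6293} + \frac{9 \sqrt{3}}{32} \approx -2.5949$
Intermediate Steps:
$D{\left(a,C \right)} = 4 - \frac{C}{4}$
$f{\left(U \right)} = \frac{U + \frac{66}{U}}{-17 + U}$ ($f{\left(U \right)} = \frac{\frac{66}{U} + U}{-17 + U} = \frac{U + \frac{66}{U}}{-17 + U}$)
$l = \frac{3}{4}$ ($l = 4 - \frac{13}{4} = \frac{3}{4} \approx 0.75$)
$I{\left(O \right)} = 4 - O^{\frac{5}{2}}$ ($I{\left(O \right)} = 4 - O^{2} \sqrt{O} = 4 - O^{\frac{5}{2}}$)
$f{\left(K \right)} - I{\left(l \right)} = \frac{66 + \left(-186\right)^{2}}{\left(-186\right) \left(-17 - 186\right)} - \left(4 - \left(\frac{3}{4}\right)^{\frac{5}{2}}\right) = - \frac{66 + 34596}{186 \left(-203\right)} - \left(4 - \frac{9 \sqrt{3}}{32}\right) = \left(- \frac{1}{186}\right) \left(- \frac{1}{203}\right) 34662 - \left(4 - \frac{9 \sqrt{3}}{32}\right) = \frac{5777}{6293} - \left(4 - \frac{9 \sqrt{3}}{32}\right) = - \frac{19395}{6293} + \frac{9 \sqrt{3}}{32}$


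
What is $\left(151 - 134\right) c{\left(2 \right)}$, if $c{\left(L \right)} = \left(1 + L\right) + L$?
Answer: $85$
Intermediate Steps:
$c{\left(L \right)} = 1 + 2 L$
$\left(151 - 134\right) c{\left(2 \right)} = \left(151 - 134\right) \left(1 + 2 \cdot 2\right) = 17 \left(1 + 4\right) = 17 \cdot 5 = 85$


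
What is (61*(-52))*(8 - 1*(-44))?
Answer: -164944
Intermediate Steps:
(61*(-52))*(8 - 1*(-44)) = -3172*(8 + 44) = -3172*52 = -164944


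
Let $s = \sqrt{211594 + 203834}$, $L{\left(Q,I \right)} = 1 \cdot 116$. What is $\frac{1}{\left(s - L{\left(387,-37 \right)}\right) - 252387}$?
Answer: $- \frac{252503}{63757349581} - \frac{2 \sqrt{103857}}{63757349581} \approx -3.9705 \cdot 10^{-6}$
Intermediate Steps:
$L{\left(Q,I \right)} = 116$
$s = 2 \sqrt{103857}$ ($s = \sqrt{415428} = 2 \sqrt{103857} \approx 644.54$)
$\frac{1}{\left(s - L{\left(387,-37 \right)}\right) - 252387} = \frac{1}{\left(2 \sqrt{103857} - 116\right) - 252387} = \frac{1}{\left(-116 + 2 \sqrt{103857}\right) - 252387} = \frac{1}{-252503 + 2 \sqrt{103857}}$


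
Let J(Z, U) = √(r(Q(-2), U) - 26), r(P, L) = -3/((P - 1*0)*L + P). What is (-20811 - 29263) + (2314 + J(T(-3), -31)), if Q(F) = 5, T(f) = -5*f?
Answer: -47760 + I*√2598/10 ≈ -47760.0 + 5.0971*I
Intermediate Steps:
r(P, L) = -3/(P + L*P) (r(P, L) = -3/((P + 0)*L + P) = -3/(P*L + P) = -3/(L*P + P) = -3/(P + L*P))
J(Z, U) = √(-26 - 3/(5*(1 + U))) (J(Z, U) = √(-3/(5*(1 + U)) - 26) = √(-26 - 3/(5*(1 + U))))
(-20811 - 29263) + (2314 + J(T(-3), -31)) = (-20811 - 29263) + (2314 + √5*√((-133 - 130*(-31))/(1 - 31))/5) = -50074 + (2314 + √5*√((-133 + 4030)/(-30))/5) = -50074 + (2314 + √5*√(-1/30*3897)/5) = -50074 + (2314 + √5*√(-1299/10)/5) = -50074 + (2314 + √5*(I*√12990/10)/5) = -50074 + (2314 + I*√2598/10) = -47760 + I*√2598/10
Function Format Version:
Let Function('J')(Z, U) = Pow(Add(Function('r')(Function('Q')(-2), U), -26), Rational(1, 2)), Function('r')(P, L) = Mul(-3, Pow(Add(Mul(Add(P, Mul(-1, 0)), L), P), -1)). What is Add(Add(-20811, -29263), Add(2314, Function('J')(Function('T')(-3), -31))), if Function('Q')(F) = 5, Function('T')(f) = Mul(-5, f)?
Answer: Add(-47760, Mul(Rational(1, 10), I, Pow(2598, Rational(1, 2)))) ≈ Add(-47760., Mul(5.0971, I))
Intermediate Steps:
Function('r')(P, L) = Mul(-3, Pow(Add(P, Mul(L, P)), -1)) (Function('r')(P, L) = Mul(-3, Pow(Add(Mul(Add(P, 0), L), P), -1)) = Mul(-3, Pow(Add(Mul(P, L), P), -1)) = Mul(-3, Pow(Add(Mul(L, P), P), -1)) = Mul(-3, Pow(Add(P, Mul(L, P)), -1)))
Function('J')(Z, U) = Pow(Add(-26, Mul(Rational(-3, 5), Pow(Add(1, U), -1))), Rational(1, 2)) (Function('J')(Z, U) = Pow(Add(Mul(-3, Pow(5, -1), Pow(Add(1, U), -1)), -26), Rational(1, 2)) = Pow(Add(Mul(-3, Rational(1, 5), Pow(Add(1, U), -1)), -26), Rational(1, 2)) = Pow(Add(Mul(Rational(-3, 5), Pow(Add(1, U), -1)), -26), Rational(1, 2)) = Pow(Add(-26, Mul(Rational(-3, 5), Pow(Add(1, U), -1))), Rational(1, 2)))
Add(Add(-20811, -29263), Add(2314, Function('J')(Function('T')(-3), -31))) = Add(Add(-20811, -29263), Add(2314, Mul(Rational(1, 5), Pow(5, Rational(1, 2)), Pow(Mul(Pow(Add(1, -31), -1), Add(-133, Mul(-130, -31))), Rational(1, 2))))) = Add(-50074, Add(2314, Mul(Rational(1, 5), Pow(5, Rational(1, 2)), Pow(Mul(Pow(-30, -1), Add(-133, 4030)), Rational(1, 2))))) = Add(-50074, Add(2314, Mul(Rational(1, 5), Pow(5, Rational(1, 2)), Pow(Mul(Rational(-1, 30), 3897), Rational(1, 2))))) = Add(-50074, Add(2314, Mul(Rational(1, 5), Pow(5, Rational(1, 2)), Pow(Rational(-1299, 10), Rational(1, 2))))) = Add(-50074, Add(2314, Mul(Rational(1, 5), Pow(5, Rational(1, 2)), Mul(Rational(1, 10), I, Pow(12990, Rational(1, 2)))))) = Add(-50074, Add(2314, Mul(Rational(1, 10), I, Pow(2598, Rational(1, 2))))) = Add(-47760, Mul(Rational(1, 10), I, Pow(2598, Rational(1, 2))))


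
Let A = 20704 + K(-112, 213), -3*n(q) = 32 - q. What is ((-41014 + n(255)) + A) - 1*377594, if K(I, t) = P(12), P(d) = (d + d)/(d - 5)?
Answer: -8354351/21 ≈ -3.9783e+5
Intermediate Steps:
P(d) = 2*d/(-5 + d) (P(d) = (2*d)/(-5 + d) = 2*d/(-5 + d))
K(I, t) = 24/7 (K(I, t) = 2*12/(-5 + 12) = 2*12/7 = 2*12*(⅐) = 24/7)
n(q) = -32/3 + q/3 (n(q) = -(32 - q)/3 = -32/3 + q/3)
A = 144952/7 (A = 20704 + 24/7 = 144952/7 ≈ 20707.)
((-41014 + n(255)) + A) - 1*377594 = ((-41014 + (-32/3 + (⅓)*255)) + 144952/7) - 1*377594 = ((-41014 + (-32/3 + 85)) + 144952/7) - 377594 = ((-41014 + 223/3) + 144952/7) - 377594 = (-122819/3 + 144952/7) - 377594 = -424877/21 - 377594 = -8354351/21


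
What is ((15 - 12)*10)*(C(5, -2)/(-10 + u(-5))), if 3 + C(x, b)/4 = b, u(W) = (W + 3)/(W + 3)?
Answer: 200/3 ≈ 66.667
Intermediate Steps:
u(W) = 1 (u(W) = (3 + W)/(3 + W) = 1)
C(x, b) = -12 + 4*b
((15 - 12)*10)*(C(5, -2)/(-10 + u(-5))) = ((15 - 12)*10)*((-12 + 4*(-2))/(-10 + 1)) = (3*10)*((-12 - 8)/(-9)) = 30*(-20*(-⅑)) = 30*(20/9) = 200/3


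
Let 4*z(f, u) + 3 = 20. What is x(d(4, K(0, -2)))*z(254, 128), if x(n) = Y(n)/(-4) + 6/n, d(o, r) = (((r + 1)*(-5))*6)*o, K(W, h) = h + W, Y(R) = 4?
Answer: -323/80 ≈ -4.0375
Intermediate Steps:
K(W, h) = W + h
z(f, u) = 17/4 (z(f, u) = -¾ + (¼)*20 = -¾ + 5 = 17/4)
d(o, r) = o*(-30 - 30*r) (d(o, r) = (((1 + r)*(-5))*6)*o = ((-5 - 5*r)*6)*o = (-30 - 30*r)*o = o*(-30 - 30*r))
x(n) = -1 + 6/n (x(n) = 4/(-4) + 6/n = 4*(-¼) + 6/n = -1 + 6/n)
x(d(4, K(0, -2)))*z(254, 128) = ((6 - (-30)*4*(1 + (0 - 2)))/((-30*4*(1 + (0 - 2)))))*(17/4) = ((6 - (-30)*4*(1 - 2))/((-30*4*(1 - 2))))*(17/4) = ((6 - (-30)*4*(-1))/((-30*4*(-1))))*(17/4) = ((6 - 1*120)/120)*(17/4) = ((6 - 120)/120)*(17/4) = ((1/120)*(-114))*(17/4) = -19/20*17/4 = -323/80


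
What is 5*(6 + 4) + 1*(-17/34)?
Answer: 99/2 ≈ 49.500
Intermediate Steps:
5*(6 + 4) + 1*(-17/34) = 5*10 + 1*(-17*1/34) = 50 + 1*(-½) = 50 - ½ = 99/2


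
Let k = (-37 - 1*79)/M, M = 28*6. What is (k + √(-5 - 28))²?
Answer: (29 - 42*I*√33)²/1764 ≈ -32.523 - 7.933*I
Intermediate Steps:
M = 168
k = -29/42 (k = (-37 - 1*79)/168 = (-37 - 79)*(1/168) = -116*1/168 = -29/42 ≈ -0.69048)
(k + √(-5 - 28))² = (-29/42 + √(-5 - 28))² = (-29/42 + √(-33))² = (-29/42 + I*√33)²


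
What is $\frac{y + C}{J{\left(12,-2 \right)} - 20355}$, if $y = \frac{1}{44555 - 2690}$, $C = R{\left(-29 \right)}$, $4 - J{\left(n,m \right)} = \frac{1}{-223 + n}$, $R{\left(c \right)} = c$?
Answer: $\frac{64042931}{44942705475} \approx 0.001425$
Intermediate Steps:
$J{\left(n,m \right)} = 4 - \frac{1}{-223 + n}$
$C = -29$
$y = \frac{1}{41865} \approx 2.3886 \cdot 10^{-5}$
$\frac{y + C}{J{\left(12,-2 \right)} - 20355} = \frac{\frac{1}{41865} - 29}{\frac{-893 + 4 \cdot 12}{-223 + 12} - 20355} = - \frac{1214084}{41865 \left(\frac{-893 + 48}{-211} - 20355\right)} = - \frac{1214084}{41865 \left(\left(- \frac{1}{211}\right) \left(-845\right) - 20355\right)} = - \frac{1214084}{41865 \left(\frac{845}{211} - 20355\right)} = - \frac{1214084}{41865 \left(- \frac{4294060}{211}\right)} = \left(- \frac{1214084}{41865}\right) \left(- \frac{211}{4294060}\right) = \frac{64042931}{44942705475}$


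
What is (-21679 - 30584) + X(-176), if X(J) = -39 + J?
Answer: -52478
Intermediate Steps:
(-21679 - 30584) + X(-176) = (-21679 - 30584) + (-39 - 176) = -52263 - 215 = -52478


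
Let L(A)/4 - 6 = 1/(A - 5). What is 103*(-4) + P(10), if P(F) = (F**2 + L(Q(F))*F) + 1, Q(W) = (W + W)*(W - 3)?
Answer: -1909/27 ≈ -70.704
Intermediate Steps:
Q(W) = 2*W*(-3 + W) (Q(W) = (2*W)*(-3 + W) = 2*W*(-3 + W))
L(A) = 24 + 4/(-5 + A) (L(A) = 24 + 4/(A - 5) = 24 + 4/(-5 + A))
P(F) = 1 + F**2 + 4*F*(-29 + 12*F*(-3 + F))/(-5 + 2*F*(-3 + F)) (P(F) = (F**2 + (4*(-29 + 6*(2*F*(-3 + F)))/(-5 + 2*F*(-3 + F)))*F) + 1 = (F**2 + (4*(-29 + 12*F*(-3 + F))/(-5 + 2*F*(-3 + F)))*F) + 1 = (F**2 + 4*F*(-29 + 12*F*(-3 + F))/(-5 + 2*F*(-3 + F))) + 1 = 1 + F**2 + 4*F*(-29 + 12*F*(-3 + F))/(-5 + 2*F*(-3 + F)))
103*(-4) + P(10) = 103*(-4) + (-5 - 147*10**2 - 122*10 + 2*10**4 + 42*10**3)/(-5 - 6*10 + 2*10**2) = -412 + (-5 - 147*100 - 1220 + 2*10000 + 42*1000)/(-5 - 60 + 2*100) = -412 + (-5 - 14700 - 1220 + 20000 + 42000)/(-5 - 60 + 200) = -412 + 46075/135 = -412 + (1/135)*46075 = -412 + 9215/27 = -1909/27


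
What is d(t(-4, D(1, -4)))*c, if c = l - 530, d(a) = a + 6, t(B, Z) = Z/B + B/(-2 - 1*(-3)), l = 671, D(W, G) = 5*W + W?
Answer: 141/2 ≈ 70.500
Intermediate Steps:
D(W, G) = 6*W
t(B, Z) = B + Z/B (t(B, Z) = Z/B + B/(-2 + 3) = Z/B + B/1 = Z/B + B*1 = Z/B + B = B + Z/B)
d(a) = 6 + a
c = 141 (c = 671 - 530 = 141)
d(t(-4, D(1, -4)))*c = (6 + (-4 + (6*1)/(-4)))*141 = (6 + (-4 + 6*(-1/4)))*141 = (6 + (-4 - 3/2))*141 = (6 - 11/2)*141 = (1/2)*141 = 141/2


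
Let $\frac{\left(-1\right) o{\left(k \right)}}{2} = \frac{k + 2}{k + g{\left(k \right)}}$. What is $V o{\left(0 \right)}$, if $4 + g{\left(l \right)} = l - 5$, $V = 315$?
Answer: $140$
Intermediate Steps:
$g{\left(l \right)} = -9 + l$ ($g{\left(l \right)} = -4 + \left(l - 5\right) = -4 + \left(-5 + l\right) = -9 + l$)
$o{\left(k \right)} = - \frac{2 \left(2 + k\right)}{-9 + 2 k}$ ($o{\left(k \right)} = - 2 \frac{k + 2}{k + \left(-9 + k\right)} = - 2 \frac{2 + k}{-9 + 2 k} = - \frac{2 \left(2 + k\right)}{-9 + 2 k}$)
$V o{\left(0 \right)} = 315 \frac{2 \left(-2 - 0\right)}{-9 + 2 \cdot 0} = 315 \frac{2 \left(-2 + 0\right)}{-9 + 0} = 315 \cdot 2 \frac{1}{-9} \left(-2\right) = 315 \cdot 2 \left(- \frac{1}{9}\right) \left(-2\right) = 315 \cdot \frac{4}{9} = 140$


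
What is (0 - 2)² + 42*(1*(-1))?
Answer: -38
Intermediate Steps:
(0 - 2)² + 42*(1*(-1)) = (-2)² + 42*(-1) = 4 - 42 = -38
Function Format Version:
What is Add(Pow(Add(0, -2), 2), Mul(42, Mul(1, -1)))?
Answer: -38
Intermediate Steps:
Add(Pow(Add(0, -2), 2), Mul(42, Mul(1, -1))) = Add(Pow(-2, 2), Mul(42, -1)) = Add(4, -42) = -38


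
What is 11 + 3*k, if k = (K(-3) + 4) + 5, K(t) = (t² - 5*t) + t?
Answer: 101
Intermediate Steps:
K(t) = t² - 4*t
k = 30 (k = (-3*(-4 - 3) + 4) + 5 = (-3*(-7) + 4) + 5 = (21 + 4) + 5 = 25 + 5 = 30)
11 + 3*k = 11 + 3*30 = 11 + 90 = 101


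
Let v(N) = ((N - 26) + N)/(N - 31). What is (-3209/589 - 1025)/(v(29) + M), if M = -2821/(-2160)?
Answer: 77116320/1099663 ≈ 70.127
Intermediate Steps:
M = 2821/2160 (M = -2821*(-1/2160) = 2821/2160 ≈ 1.3060)
v(N) = (-26 + 2*N)/(-31 + N) (v(N) = ((-26 + N) + N)/(-31 + N) = (-26 + 2*N)/(-31 + N))
(-3209/589 - 1025)/(v(29) + M) = (-3209/589 - 1025)/(2*(-13 + 29)/(-31 + 29) + 2821/2160) = (-3209*1/589 - 1025)/(2*16/(-2) + 2821/2160) = (-3209/589 - 1025)/(2*(-½)*16 + 2821/2160) = -606934/(589*(-16 + 2821/2160)) = -606934/(589*(-31739/2160)) = -606934/589*(-2160/31739) = 77116320/1099663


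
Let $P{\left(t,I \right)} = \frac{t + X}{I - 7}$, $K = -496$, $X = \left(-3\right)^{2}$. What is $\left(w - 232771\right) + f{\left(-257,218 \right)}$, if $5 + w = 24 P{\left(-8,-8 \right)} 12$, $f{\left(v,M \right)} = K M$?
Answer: $- \frac{1704616}{5} \approx -3.4092 \cdot 10^{5}$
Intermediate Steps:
$X = 9$
$P{\left(t,I \right)} = \frac{9 + t}{-7 + I}$ ($P{\left(t,I \right)} = \frac{t + 9}{I - 7} = \frac{9 + t}{-7 + I}$)
$f{\left(v,M \right)} = - 496 M$
$w = - \frac{121}{5}$ ($w = -5 + 24 \frac{9 - 8}{-7 - 8} \cdot 12 = -5 + 24 \frac{1}{-15} \cdot 1 \cdot 12 = -5 + 24 \left(\left(- \frac{1}{15}\right) 1\right) 12 = -5 + 24 \left(- \frac{1}{15}\right) 12 = -5 - \frac{96}{5} = - \frac{121}{5} \approx -24.2$)
$\left(w - 232771\right) + f{\left(-257,218 \right)} = \left(- \frac{121}{5} - 232771\right) - 108128 = - \frac{1163976}{5} - 108128 = - \frac{1704616}{5}$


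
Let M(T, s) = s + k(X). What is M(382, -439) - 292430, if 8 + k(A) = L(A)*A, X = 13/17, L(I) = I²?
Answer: -1438902504/4913 ≈ -2.9288e+5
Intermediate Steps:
X = 13/17 (X = 13*(1/17) = 13/17 ≈ 0.76471)
k(A) = -8 + A³ (k(A) = -8 + A²*A = -8 + A³)
M(T, s) = -37107/4913 + s (M(T, s) = s + (-8 + (13/17)³) = s + (-8 + 2197/4913) = s - 37107/4913 = -37107/4913 + s)
M(382, -439) - 292430 = (-37107/4913 - 439) - 292430 = -2193914/4913 - 292430 = -1438902504/4913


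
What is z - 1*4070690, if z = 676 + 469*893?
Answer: -3651197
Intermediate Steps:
z = 419493 (z = 676 + 418817 = 419493)
z - 1*4070690 = 419493 - 1*4070690 = 419493 - 4070690 = -3651197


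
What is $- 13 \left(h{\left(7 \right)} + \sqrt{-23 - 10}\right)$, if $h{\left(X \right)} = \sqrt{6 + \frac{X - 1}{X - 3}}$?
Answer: $- \frac{13 \sqrt{30}}{2} - 13 i \sqrt{33} \approx -35.602 - 74.679 i$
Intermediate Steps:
$h{\left(X \right)} = \sqrt{6 + \frac{-1 + X}{-3 + X}}$
$- 13 \left(h{\left(7 \right)} + \sqrt{-23 - 10}\right) = - 13 \left(\sqrt{\frac{-19 + 7 \cdot 7}{-3 + 7}} + \sqrt{-23 - 10}\right) = - 13 \left(\sqrt{\frac{-19 + 49}{4}} + \sqrt{-33}\right) = - 13 \left(\sqrt{\frac{1}{4} \cdot 30} + i \sqrt{33}\right) = - 13 \left(\sqrt{\frac{15}{2}} + i \sqrt{33}\right) = - 13 \left(\frac{\sqrt{30}}{2} + i \sqrt{33}\right) = - \frac{13 \sqrt{30}}{2} - 13 i \sqrt{33}$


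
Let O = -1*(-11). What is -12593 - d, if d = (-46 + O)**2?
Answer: -13818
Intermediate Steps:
O = 11
d = 1225 (d = (-46 + 11)**2 = (-35)**2 = 1225)
-12593 - d = -12593 - 1*1225 = -12593 - 1225 = -13818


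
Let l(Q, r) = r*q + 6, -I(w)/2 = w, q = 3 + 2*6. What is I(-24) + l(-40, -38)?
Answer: -516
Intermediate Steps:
q = 15 (q = 3 + 12 = 15)
I(w) = -2*w
l(Q, r) = 6 + 15*r (l(Q, r) = r*15 + 6 = 15*r + 6 = 6 + 15*r)
I(-24) + l(-40, -38) = -2*(-24) + (6 + 15*(-38)) = 48 + (6 - 570) = 48 - 564 = -516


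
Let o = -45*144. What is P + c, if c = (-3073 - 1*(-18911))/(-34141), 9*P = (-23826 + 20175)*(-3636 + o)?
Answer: 140105225246/34141 ≈ 4.1037e+6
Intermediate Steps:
o = -6480
P = 4103724 (P = ((-23826 + 20175)*(-3636 - 6480))/9 = (-3651*(-10116))/9 = (⅑)*36933516 = 4103724)
c = -15838/34141 (c = (-3073 + 18911)*(-1/34141) = 15838*(-1/34141) = -15838/34141 ≈ -0.46390)
P + c = 4103724 - 15838/34141 = 140105225246/34141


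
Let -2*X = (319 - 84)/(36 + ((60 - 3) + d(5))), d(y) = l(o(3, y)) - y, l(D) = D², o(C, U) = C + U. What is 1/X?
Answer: -304/235 ≈ -1.2936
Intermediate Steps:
d(y) = (3 + y)² - y
X = -235/304 (X = -(319 - 84)/(2*(36 + ((60 - 3) + ((3 + 5)² - 1*5)))) = -235/(2*(36 + (57 + (8² - 5)))) = -235/(2*(36 + (57 + (64 - 5)))) = -235/(2*(36 + (57 + 59))) = -235/(2*(36 + 116)) = -235/(2*152) = -½*235/152 = -235/304 ≈ -0.77303)
1/X = 1/(-235/304) = -304/235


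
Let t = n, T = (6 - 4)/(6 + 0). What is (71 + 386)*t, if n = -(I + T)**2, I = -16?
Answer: -1009513/9 ≈ -1.1217e+5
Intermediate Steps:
T = 1/3 (T = 2/6 = 2*(1/6) = 1/3 ≈ 0.33333)
n = -2209/9 (n = -(-16 + 1/3)**2 = -(-47/3)**2 = -1*2209/9 = -2209/9 ≈ -245.44)
t = -2209/9 ≈ -245.44
(71 + 386)*t = (71 + 386)*(-2209/9) = 457*(-2209/9) = -1009513/9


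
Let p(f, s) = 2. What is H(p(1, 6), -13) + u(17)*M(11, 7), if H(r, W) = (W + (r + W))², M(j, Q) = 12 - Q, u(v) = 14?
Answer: 646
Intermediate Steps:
H(r, W) = (r + 2*W)² (H(r, W) = (W + (W + r))² = (r + 2*W)²)
H(p(1, 6), -13) + u(17)*M(11, 7) = (2 + 2*(-13))² + 14*(12 - 1*7) = (2 - 26)² + 14*(12 - 7) = (-24)² + 14*5 = 576 + 70 = 646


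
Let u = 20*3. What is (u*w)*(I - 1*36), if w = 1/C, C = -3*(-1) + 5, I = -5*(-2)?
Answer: -195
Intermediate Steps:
I = 10
C = 8 (C = 3 + 5 = 8)
u = 60
w = ⅛ (w = 1/8 = ⅛ ≈ 0.12500)
(u*w)*(I - 1*36) = (60*(⅛))*(10 - 1*36) = 15*(10 - 36)/2 = (15/2)*(-26) = -195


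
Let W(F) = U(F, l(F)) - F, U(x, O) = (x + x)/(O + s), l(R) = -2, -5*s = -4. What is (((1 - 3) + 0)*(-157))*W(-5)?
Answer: 12560/3 ≈ 4186.7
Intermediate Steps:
s = ⅘ (s = -⅕*(-4) = ⅘ ≈ 0.80000)
U(x, O) = 2*x/(⅘ + O) (U(x, O) = (x + x)/(O + ⅘) = (2*x)/(⅘ + O) = 2*x/(⅘ + O))
W(F) = -8*F/3 (W(F) = 10*F/(4 + 5*(-2)) - F = 10*F/(4 - 10) - F = 10*F/(-6) - F = 10*F*(-⅙) - F = -5*F/3 - F = -8*F/3)
(((1 - 3) + 0)*(-157))*W(-5) = (((1 - 3) + 0)*(-157))*(-8/3*(-5)) = ((-2 + 0)*(-157))*(40/3) = -2*(-157)*(40/3) = 314*(40/3) = 12560/3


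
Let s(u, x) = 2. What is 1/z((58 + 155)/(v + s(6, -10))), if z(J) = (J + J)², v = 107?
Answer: 11881/181476 ≈ 0.065469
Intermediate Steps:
z(J) = 4*J² (z(J) = (2*J)² = 4*J²)
1/z((58 + 155)/(v + s(6, -10))) = 1/(4*((58 + 155)/(107 + 2))²) = 1/(4*(213/109)²) = 1/(4*(45369/11881)) = 1/(181476/11881) = 11881/181476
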